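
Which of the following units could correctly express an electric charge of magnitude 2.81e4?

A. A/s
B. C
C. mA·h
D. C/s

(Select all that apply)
B, C

electric charge has SI base units: A * s

Checking each option against A * s:
  A. A/s: ✗ does not match
  B. C: ✓ matches
  C. mA·h: ✓ matches
  D. C/s: ✗ does not match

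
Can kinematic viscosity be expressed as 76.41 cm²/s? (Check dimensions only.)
Yes

kinematic viscosity has SI base units: m^2 / s
cm²/s reduces to the same SI base units, so it is a valid unit for kinematic viscosity.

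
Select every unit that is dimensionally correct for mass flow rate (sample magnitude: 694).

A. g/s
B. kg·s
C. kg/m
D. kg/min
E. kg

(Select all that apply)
A, D

mass flow rate has SI base units: kg / s

Checking each option against kg / s:
  A. g/s: ✓ matches
  B. kg·s: ✗ does not match
  C. kg/m: ✗ does not match
  D. kg/min: ✓ matches
  E. kg: ✗ does not match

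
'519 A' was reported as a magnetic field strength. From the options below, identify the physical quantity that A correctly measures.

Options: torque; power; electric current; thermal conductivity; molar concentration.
electric current

magnetic field strength should have units dimensionally equivalent to A / m (e.g. A/m).
The given unit 'A' reduces to A. Of the listed options, that is the dimensionality of electric current.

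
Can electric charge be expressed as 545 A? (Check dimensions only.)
No

electric charge has SI base units: A * s
A does NOT reduce to A * s; a valid unit for electric charge would be e.g. C.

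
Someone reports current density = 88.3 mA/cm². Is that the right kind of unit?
Yes

current density has SI base units: A / m^2
mA/cm² reduces to the same SI base units, so it is a valid unit for current density.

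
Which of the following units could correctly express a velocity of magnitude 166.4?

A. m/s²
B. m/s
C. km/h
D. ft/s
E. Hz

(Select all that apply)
B, C, D

velocity has SI base units: m / s

Checking each option against m / s:
  A. m/s²: ✗ does not match
  B. m/s: ✓ matches
  C. km/h: ✓ matches
  D. ft/s: ✓ matches
  E. Hz: ✗ does not match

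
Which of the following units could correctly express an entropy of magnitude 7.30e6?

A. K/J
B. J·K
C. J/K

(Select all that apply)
C

entropy has SI base units: kg * m^2 / (s^2 * K)

Checking each option against kg * m^2 / (s^2 * K):
  A. K/J: ✗ does not match
  B. J·K: ✗ does not match
  C. J/K: ✓ matches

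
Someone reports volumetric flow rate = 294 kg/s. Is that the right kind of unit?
No

volumetric flow rate has SI base units: m^3 / s
kg/s does NOT reduce to m^3 / s; a valid unit for volumetric flow rate would be e.g. m³/s.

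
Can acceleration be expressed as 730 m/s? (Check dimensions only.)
No

acceleration has SI base units: m / s^2
m/s does NOT reduce to m / s^2; a valid unit for acceleration would be e.g. m/s².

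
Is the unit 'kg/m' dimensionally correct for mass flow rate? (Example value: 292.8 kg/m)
No

mass flow rate has SI base units: kg / s
kg/m does NOT reduce to kg / s; a valid unit for mass flow rate would be e.g. kg/s.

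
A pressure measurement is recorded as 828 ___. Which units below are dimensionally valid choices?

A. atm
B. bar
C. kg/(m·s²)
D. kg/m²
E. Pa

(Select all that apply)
A, B, C, E

pressure has SI base units: kg / (m * s^2)

Checking each option against kg / (m * s^2):
  A. atm: ✓ matches
  B. bar: ✓ matches
  C. kg/(m·s²): ✓ matches
  D. kg/m²: ✗ does not match
  E. Pa: ✓ matches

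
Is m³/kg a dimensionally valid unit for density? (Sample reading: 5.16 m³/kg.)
No

density has SI base units: kg / m^3
m³/kg does NOT reduce to kg / m^3; a valid unit for density would be e.g. kg/m³.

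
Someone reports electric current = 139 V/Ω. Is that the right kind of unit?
Yes

electric current has SI base units: A
V/Ω reduces to the same SI base units, so it is a valid unit for electric current.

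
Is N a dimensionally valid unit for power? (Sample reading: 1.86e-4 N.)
No

power has SI base units: kg * m^2 / s^3
N does NOT reduce to kg * m^2 / s^3; a valid unit for power would be e.g. W.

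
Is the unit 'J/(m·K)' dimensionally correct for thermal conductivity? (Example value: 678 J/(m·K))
No

thermal conductivity has SI base units: kg * m / (s^3 * K)
J/(m·K) does NOT reduce to kg * m / (s^3 * K); a valid unit for thermal conductivity would be e.g. W/(m·K).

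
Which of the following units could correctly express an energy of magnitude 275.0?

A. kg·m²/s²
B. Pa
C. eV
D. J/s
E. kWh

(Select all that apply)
A, C, E

energy has SI base units: kg * m^2 / s^2

Checking each option against kg * m^2 / s^2:
  A. kg·m²/s²: ✓ matches
  B. Pa: ✗ does not match
  C. eV: ✓ matches
  D. J/s: ✗ does not match
  E. kWh: ✓ matches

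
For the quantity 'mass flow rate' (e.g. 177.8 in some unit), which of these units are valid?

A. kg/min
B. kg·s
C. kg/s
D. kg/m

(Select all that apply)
A, C

mass flow rate has SI base units: kg / s

Checking each option against kg / s:
  A. kg/min: ✓ matches
  B. kg·s: ✗ does not match
  C. kg/s: ✓ matches
  D. kg/m: ✗ does not match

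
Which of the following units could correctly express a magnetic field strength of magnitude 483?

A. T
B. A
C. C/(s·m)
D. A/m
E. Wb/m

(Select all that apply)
C, D

magnetic field strength has SI base units: A / m

Checking each option against A / m:
  A. T: ✗ does not match
  B. A: ✗ does not match
  C. C/(s·m): ✓ matches
  D. A/m: ✓ matches
  E. Wb/m: ✗ does not match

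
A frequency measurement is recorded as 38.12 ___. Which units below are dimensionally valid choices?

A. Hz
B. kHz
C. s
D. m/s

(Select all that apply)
A, B

frequency has SI base units: 1 / s

Checking each option against 1 / s:
  A. Hz: ✓ matches
  B. kHz: ✓ matches
  C. s: ✗ does not match
  D. m/s: ✗ does not match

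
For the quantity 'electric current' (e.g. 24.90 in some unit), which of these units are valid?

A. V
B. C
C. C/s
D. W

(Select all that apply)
C

electric current has SI base units: A

Checking each option against A:
  A. V: ✗ does not match
  B. C: ✗ does not match
  C. C/s: ✓ matches
  D. W: ✗ does not match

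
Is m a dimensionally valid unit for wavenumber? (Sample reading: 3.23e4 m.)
No

wavenumber has SI base units: 1 / m
m does NOT reduce to 1 / m; a valid unit for wavenumber would be e.g. 1/m.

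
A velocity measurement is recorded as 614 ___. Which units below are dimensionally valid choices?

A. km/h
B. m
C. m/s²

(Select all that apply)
A

velocity has SI base units: m / s

Checking each option against m / s:
  A. km/h: ✓ matches
  B. m: ✗ does not match
  C. m/s²: ✗ does not match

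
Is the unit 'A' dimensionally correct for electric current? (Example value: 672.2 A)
Yes

electric current has SI base units: A
A reduces to the same SI base units, so it is a valid unit for electric current.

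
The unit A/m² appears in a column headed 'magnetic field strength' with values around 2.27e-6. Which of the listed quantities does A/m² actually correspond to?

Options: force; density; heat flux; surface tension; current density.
current density

magnetic field strength should have units dimensionally equivalent to A / m (e.g. A/m).
The given unit 'A/m²' reduces to A / m^2. Of the listed options, that is the dimensionality of current density.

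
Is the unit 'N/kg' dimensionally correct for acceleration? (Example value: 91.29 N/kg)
Yes

acceleration has SI base units: m / s^2
N/kg reduces to the same SI base units, so it is a valid unit for acceleration.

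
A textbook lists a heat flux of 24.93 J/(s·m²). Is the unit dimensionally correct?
Yes

heat flux has SI base units: kg / s^3
J/(s·m²) reduces to the same SI base units, so it is a valid unit for heat flux.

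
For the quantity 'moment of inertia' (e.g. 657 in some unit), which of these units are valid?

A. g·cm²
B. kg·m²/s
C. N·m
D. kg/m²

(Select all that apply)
A

moment of inertia has SI base units: kg * m^2

Checking each option against kg * m^2:
  A. g·cm²: ✓ matches
  B. kg·m²/s: ✗ does not match
  C. N·m: ✗ does not match
  D. kg/m²: ✗ does not match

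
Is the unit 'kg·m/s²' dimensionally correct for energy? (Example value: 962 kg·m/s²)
No

energy has SI base units: kg * m^2 / s^2
kg·m/s² does NOT reduce to kg * m^2 / s^2; a valid unit for energy would be e.g. J.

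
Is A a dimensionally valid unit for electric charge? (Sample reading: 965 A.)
No

electric charge has SI base units: A * s
A does NOT reduce to A * s; a valid unit for electric charge would be e.g. C.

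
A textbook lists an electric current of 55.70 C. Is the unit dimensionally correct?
No

electric current has SI base units: A
C does NOT reduce to A; a valid unit for electric current would be e.g. A.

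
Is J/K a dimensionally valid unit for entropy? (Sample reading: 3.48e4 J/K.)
Yes

entropy has SI base units: kg * m^2 / (s^2 * K)
J/K reduces to the same SI base units, so it is a valid unit for entropy.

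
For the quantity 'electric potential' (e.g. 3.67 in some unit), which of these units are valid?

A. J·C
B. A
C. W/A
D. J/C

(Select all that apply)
C, D

electric potential has SI base units: kg * m^2 / (A * s^3)

Checking each option against kg * m^2 / (A * s^3):
  A. J·C: ✗ does not match
  B. A: ✗ does not match
  C. W/A: ✓ matches
  D. J/C: ✓ matches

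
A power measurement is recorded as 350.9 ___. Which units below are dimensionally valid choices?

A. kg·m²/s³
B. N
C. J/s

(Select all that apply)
A, C

power has SI base units: kg * m^2 / s^3

Checking each option against kg * m^2 / s^3:
  A. kg·m²/s³: ✓ matches
  B. N: ✗ does not match
  C. J/s: ✓ matches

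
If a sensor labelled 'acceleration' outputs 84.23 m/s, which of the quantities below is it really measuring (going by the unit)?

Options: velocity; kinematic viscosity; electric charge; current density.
velocity

acceleration should have units dimensionally equivalent to m / s^2 (e.g. m/s²).
The given unit 'm/s' reduces to m / s. Of the listed options, that is the dimensionality of velocity.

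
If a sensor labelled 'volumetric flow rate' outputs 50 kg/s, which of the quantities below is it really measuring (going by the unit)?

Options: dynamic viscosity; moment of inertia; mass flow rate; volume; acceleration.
mass flow rate

volumetric flow rate should have units dimensionally equivalent to m^3 / s (e.g. m³/s).
The given unit 'kg/s' reduces to kg / s. Of the listed options, that is the dimensionality of mass flow rate.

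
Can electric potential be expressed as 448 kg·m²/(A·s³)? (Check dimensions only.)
Yes

electric potential has SI base units: kg * m^2 / (A * s^3)
kg·m²/(A·s³) reduces to the same SI base units, so it is a valid unit for electric potential.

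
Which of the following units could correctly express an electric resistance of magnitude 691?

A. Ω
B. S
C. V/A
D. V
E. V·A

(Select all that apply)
A, C

electric resistance has SI base units: kg * m^2 / (A^2 * s^3)

Checking each option against kg * m^2 / (A^2 * s^3):
  A. Ω: ✓ matches
  B. S: ✗ does not match
  C. V/A: ✓ matches
  D. V: ✗ does not match
  E. V·A: ✗ does not match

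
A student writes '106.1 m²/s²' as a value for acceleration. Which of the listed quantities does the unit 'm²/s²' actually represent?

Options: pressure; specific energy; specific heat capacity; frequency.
specific energy

acceleration should have units dimensionally equivalent to m / s^2 (e.g. m/s²).
The given unit 'm²/s²' reduces to m^2 / s^2. Of the listed options, that is the dimensionality of specific energy.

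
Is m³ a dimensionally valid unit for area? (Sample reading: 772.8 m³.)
No

area has SI base units: m^2
m³ does NOT reduce to m^2; a valid unit for area would be e.g. m².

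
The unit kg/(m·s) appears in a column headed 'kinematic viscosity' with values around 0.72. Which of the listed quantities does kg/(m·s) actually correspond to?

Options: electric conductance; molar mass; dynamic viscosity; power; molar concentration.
dynamic viscosity

kinematic viscosity should have units dimensionally equivalent to m^2 / s (e.g. m²/s).
The given unit 'kg/(m·s)' reduces to kg / (m * s). Of the listed options, that is the dimensionality of dynamic viscosity.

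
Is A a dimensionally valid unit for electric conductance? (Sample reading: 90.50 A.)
No

electric conductance has SI base units: A^2 * s^3 / (kg * m^2)
A does NOT reduce to A^2 * s^3 / (kg * m^2); a valid unit for electric conductance would be e.g. S.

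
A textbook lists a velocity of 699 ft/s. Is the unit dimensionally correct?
Yes

velocity has SI base units: m / s
ft/s reduces to the same SI base units, so it is a valid unit for velocity.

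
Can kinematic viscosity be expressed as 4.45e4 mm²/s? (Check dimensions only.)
Yes

kinematic viscosity has SI base units: m^2 / s
mm²/s reduces to the same SI base units, so it is a valid unit for kinematic viscosity.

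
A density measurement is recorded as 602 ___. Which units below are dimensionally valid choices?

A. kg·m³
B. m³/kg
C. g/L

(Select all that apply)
C

density has SI base units: kg / m^3

Checking each option against kg / m^3:
  A. kg·m³: ✗ does not match
  B. m³/kg: ✗ does not match
  C. g/L: ✓ matches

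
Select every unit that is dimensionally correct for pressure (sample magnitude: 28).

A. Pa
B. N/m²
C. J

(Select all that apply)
A, B

pressure has SI base units: kg / (m * s^2)

Checking each option against kg / (m * s^2):
  A. Pa: ✓ matches
  B. N/m²: ✓ matches
  C. J: ✗ does not match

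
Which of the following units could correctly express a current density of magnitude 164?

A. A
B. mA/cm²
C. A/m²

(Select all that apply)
B, C

current density has SI base units: A / m^2

Checking each option against A / m^2:
  A. A: ✗ does not match
  B. mA/cm²: ✓ matches
  C. A/m²: ✓ matches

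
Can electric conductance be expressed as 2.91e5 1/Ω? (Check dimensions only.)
Yes

electric conductance has SI base units: A^2 * s^3 / (kg * m^2)
1/Ω reduces to the same SI base units, so it is a valid unit for electric conductance.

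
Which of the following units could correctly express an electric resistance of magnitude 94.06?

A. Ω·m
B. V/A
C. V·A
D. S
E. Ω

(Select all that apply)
B, E

electric resistance has SI base units: kg * m^2 / (A^2 * s^3)

Checking each option against kg * m^2 / (A^2 * s^3):
  A. Ω·m: ✗ does not match
  B. V/A: ✓ matches
  C. V·A: ✗ does not match
  D. S: ✗ does not match
  E. Ω: ✓ matches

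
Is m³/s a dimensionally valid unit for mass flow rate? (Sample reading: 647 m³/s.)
No

mass flow rate has SI base units: kg / s
m³/s does NOT reduce to kg / s; a valid unit for mass flow rate would be e.g. kg/s.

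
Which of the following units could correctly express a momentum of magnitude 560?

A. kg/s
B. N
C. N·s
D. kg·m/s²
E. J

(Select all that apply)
C

momentum has SI base units: kg * m / s

Checking each option against kg * m / s:
  A. kg/s: ✗ does not match
  B. N: ✗ does not match
  C. N·s: ✓ matches
  D. kg·m/s²: ✗ does not match
  E. J: ✗ does not match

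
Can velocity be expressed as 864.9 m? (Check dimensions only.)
No

velocity has SI base units: m / s
m does NOT reduce to m / s; a valid unit for velocity would be e.g. m/s.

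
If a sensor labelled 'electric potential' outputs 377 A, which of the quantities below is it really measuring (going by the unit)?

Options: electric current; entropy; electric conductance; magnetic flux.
electric current

electric potential should have units dimensionally equivalent to kg * m^2 / (A * s^3) (e.g. V).
The given unit 'A' reduces to A. Of the listed options, that is the dimensionality of electric current.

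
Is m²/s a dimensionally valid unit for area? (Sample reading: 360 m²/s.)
No

area has SI base units: m^2
m²/s does NOT reduce to m^2; a valid unit for area would be e.g. m².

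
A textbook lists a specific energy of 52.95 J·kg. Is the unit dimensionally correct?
No

specific energy has SI base units: m^2 / s^2
J·kg does NOT reduce to m^2 / s^2; a valid unit for specific energy would be e.g. J/kg.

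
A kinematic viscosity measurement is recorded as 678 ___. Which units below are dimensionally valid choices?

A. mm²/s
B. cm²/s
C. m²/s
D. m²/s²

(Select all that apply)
A, B, C

kinematic viscosity has SI base units: m^2 / s

Checking each option against m^2 / s:
  A. mm²/s: ✓ matches
  B. cm²/s: ✓ matches
  C. m²/s: ✓ matches
  D. m²/s²: ✗ does not match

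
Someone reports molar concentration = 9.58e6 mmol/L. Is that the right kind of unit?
Yes

molar concentration has SI base units: mol / m^3
mmol/L reduces to the same SI base units, so it is a valid unit for molar concentration.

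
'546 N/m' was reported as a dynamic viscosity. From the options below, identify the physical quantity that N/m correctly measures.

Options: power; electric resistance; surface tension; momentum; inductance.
surface tension

dynamic viscosity should have units dimensionally equivalent to kg / (m * s) (e.g. Pa·s).
The given unit 'N/m' reduces to kg / s^2. Of the listed options, that is the dimensionality of surface tension.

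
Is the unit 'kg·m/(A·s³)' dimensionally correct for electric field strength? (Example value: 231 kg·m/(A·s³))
Yes

electric field strength has SI base units: kg * m / (A * s^3)
kg·m/(A·s³) reduces to the same SI base units, so it is a valid unit for electric field strength.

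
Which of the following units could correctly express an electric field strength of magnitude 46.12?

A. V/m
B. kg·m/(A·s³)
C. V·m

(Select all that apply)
A, B

electric field strength has SI base units: kg * m / (A * s^3)

Checking each option against kg * m / (A * s^3):
  A. V/m: ✓ matches
  B. kg·m/(A·s³): ✓ matches
  C. V·m: ✗ does not match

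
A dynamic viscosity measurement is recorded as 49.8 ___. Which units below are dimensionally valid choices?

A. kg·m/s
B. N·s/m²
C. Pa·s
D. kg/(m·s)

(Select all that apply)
B, C, D

dynamic viscosity has SI base units: kg / (m * s)

Checking each option against kg / (m * s):
  A. kg·m/s: ✗ does not match
  B. N·s/m²: ✓ matches
  C. Pa·s: ✓ matches
  D. kg/(m·s): ✓ matches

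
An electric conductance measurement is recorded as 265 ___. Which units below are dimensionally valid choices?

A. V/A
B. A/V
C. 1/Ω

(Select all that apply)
B, C

electric conductance has SI base units: A^2 * s^3 / (kg * m^2)

Checking each option against A^2 * s^3 / (kg * m^2):
  A. V/A: ✗ does not match
  B. A/V: ✓ matches
  C. 1/Ω: ✓ matches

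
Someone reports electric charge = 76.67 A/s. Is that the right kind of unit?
No

electric charge has SI base units: A * s
A/s does NOT reduce to A * s; a valid unit for electric charge would be e.g. C.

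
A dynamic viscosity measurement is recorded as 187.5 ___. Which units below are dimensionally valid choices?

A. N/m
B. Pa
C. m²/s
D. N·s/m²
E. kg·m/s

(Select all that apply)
D

dynamic viscosity has SI base units: kg / (m * s)

Checking each option against kg / (m * s):
  A. N/m: ✗ does not match
  B. Pa: ✗ does not match
  C. m²/s: ✗ does not match
  D. N·s/m²: ✓ matches
  E. kg·m/s: ✗ does not match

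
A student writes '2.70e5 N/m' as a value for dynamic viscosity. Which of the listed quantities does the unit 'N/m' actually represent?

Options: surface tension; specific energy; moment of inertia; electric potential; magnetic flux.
surface tension

dynamic viscosity should have units dimensionally equivalent to kg / (m * s) (e.g. Pa·s).
The given unit 'N/m' reduces to kg / s^2. Of the listed options, that is the dimensionality of surface tension.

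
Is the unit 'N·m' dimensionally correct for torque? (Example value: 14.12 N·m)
Yes

torque has SI base units: kg * m^2 / s^2
N·m reduces to the same SI base units, so it is a valid unit for torque.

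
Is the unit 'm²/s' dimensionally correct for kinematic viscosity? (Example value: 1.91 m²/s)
Yes

kinematic viscosity has SI base units: m^2 / s
m²/s reduces to the same SI base units, so it is a valid unit for kinematic viscosity.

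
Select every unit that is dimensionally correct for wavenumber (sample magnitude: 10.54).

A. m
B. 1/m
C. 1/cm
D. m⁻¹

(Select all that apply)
B, C, D

wavenumber has SI base units: 1 / m

Checking each option against 1 / m:
  A. m: ✗ does not match
  B. 1/m: ✓ matches
  C. 1/cm: ✓ matches
  D. m⁻¹: ✓ matches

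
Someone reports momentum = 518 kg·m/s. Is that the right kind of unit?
Yes

momentum has SI base units: kg * m / s
kg·m/s reduces to the same SI base units, so it is a valid unit for momentum.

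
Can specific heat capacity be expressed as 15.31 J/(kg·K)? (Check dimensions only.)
Yes

specific heat capacity has SI base units: m^2 / (s^2 * K)
J/(kg·K) reduces to the same SI base units, so it is a valid unit for specific heat capacity.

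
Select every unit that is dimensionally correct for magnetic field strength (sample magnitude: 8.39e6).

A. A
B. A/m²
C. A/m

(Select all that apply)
C

magnetic field strength has SI base units: A / m

Checking each option against A / m:
  A. A: ✗ does not match
  B. A/m²: ✗ does not match
  C. A/m: ✓ matches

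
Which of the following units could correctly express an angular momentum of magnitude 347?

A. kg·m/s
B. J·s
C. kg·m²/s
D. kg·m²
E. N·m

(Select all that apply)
B, C

angular momentum has SI base units: kg * m^2 / s

Checking each option against kg * m^2 / s:
  A. kg·m/s: ✗ does not match
  B. J·s: ✓ matches
  C. kg·m²/s: ✓ matches
  D. kg·m²: ✗ does not match
  E. N·m: ✗ does not match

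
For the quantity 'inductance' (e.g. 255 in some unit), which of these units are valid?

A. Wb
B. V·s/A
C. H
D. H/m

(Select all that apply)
B, C

inductance has SI base units: kg * m^2 / (A^2 * s^2)

Checking each option against kg * m^2 / (A^2 * s^2):
  A. Wb: ✗ does not match
  B. V·s/A: ✓ matches
  C. H: ✓ matches
  D. H/m: ✗ does not match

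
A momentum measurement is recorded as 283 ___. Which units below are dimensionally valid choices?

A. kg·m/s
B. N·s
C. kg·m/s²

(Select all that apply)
A, B

momentum has SI base units: kg * m / s

Checking each option against kg * m / s:
  A. kg·m/s: ✓ matches
  B. N·s: ✓ matches
  C. kg·m/s²: ✗ does not match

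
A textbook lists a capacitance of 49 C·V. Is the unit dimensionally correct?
No

capacitance has SI base units: A^2 * s^4 / (kg * m^2)
C·V does NOT reduce to A^2 * s^4 / (kg * m^2); a valid unit for capacitance would be e.g. F.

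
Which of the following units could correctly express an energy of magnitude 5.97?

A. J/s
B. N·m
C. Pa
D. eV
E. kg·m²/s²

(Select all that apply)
B, D, E

energy has SI base units: kg * m^2 / s^2

Checking each option against kg * m^2 / s^2:
  A. J/s: ✗ does not match
  B. N·m: ✓ matches
  C. Pa: ✗ does not match
  D. eV: ✓ matches
  E. kg·m²/s²: ✓ matches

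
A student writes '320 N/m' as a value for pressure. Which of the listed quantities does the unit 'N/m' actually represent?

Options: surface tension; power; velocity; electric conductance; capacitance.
surface tension

pressure should have units dimensionally equivalent to kg / (m * s^2) (e.g. Pa).
The given unit 'N/m' reduces to kg / s^2. Of the listed options, that is the dimensionality of surface tension.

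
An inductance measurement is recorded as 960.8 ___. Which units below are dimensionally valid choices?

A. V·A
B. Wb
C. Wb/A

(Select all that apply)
C

inductance has SI base units: kg * m^2 / (A^2 * s^2)

Checking each option against kg * m^2 / (A^2 * s^2):
  A. V·A: ✗ does not match
  B. Wb: ✗ does not match
  C. Wb/A: ✓ matches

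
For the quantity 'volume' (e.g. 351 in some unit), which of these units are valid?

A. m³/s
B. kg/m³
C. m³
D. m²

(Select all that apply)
C

volume has SI base units: m^3

Checking each option against m^3:
  A. m³/s: ✗ does not match
  B. kg/m³: ✗ does not match
  C. m³: ✓ matches
  D. m²: ✗ does not match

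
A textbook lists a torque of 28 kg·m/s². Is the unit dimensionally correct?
No

torque has SI base units: kg * m^2 / s^2
kg·m/s² does NOT reduce to kg * m^2 / s^2; a valid unit for torque would be e.g. N·m.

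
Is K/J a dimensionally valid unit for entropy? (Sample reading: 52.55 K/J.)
No

entropy has SI base units: kg * m^2 / (s^2 * K)
K/J does NOT reduce to kg * m^2 / (s^2 * K); a valid unit for entropy would be e.g. J/K.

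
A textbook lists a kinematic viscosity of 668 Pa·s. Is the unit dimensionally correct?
No

kinematic viscosity has SI base units: m^2 / s
Pa·s does NOT reduce to m^2 / s; a valid unit for kinematic viscosity would be e.g. m²/s.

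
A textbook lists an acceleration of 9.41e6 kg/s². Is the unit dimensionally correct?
No

acceleration has SI base units: m / s^2
kg/s² does NOT reduce to m / s^2; a valid unit for acceleration would be e.g. m/s².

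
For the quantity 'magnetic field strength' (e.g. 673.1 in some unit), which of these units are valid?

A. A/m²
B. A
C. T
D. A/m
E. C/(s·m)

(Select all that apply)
D, E

magnetic field strength has SI base units: A / m

Checking each option against A / m:
  A. A/m²: ✗ does not match
  B. A: ✗ does not match
  C. T: ✗ does not match
  D. A/m: ✓ matches
  E. C/(s·m): ✓ matches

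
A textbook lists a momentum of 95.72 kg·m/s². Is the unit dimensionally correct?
No

momentum has SI base units: kg * m / s
kg·m/s² does NOT reduce to kg * m / s; a valid unit for momentum would be e.g. kg·m/s.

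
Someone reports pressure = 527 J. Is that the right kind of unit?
No

pressure has SI base units: kg / (m * s^2)
J does NOT reduce to kg / (m * s^2); a valid unit for pressure would be e.g. Pa.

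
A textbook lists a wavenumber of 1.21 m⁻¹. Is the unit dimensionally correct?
Yes

wavenumber has SI base units: 1 / m
m⁻¹ reduces to the same SI base units, so it is a valid unit for wavenumber.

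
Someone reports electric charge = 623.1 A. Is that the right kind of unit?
No

electric charge has SI base units: A * s
A does NOT reduce to A * s; a valid unit for electric charge would be e.g. C.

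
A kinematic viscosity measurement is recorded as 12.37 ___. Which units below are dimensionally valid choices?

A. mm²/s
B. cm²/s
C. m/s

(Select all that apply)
A, B

kinematic viscosity has SI base units: m^2 / s

Checking each option against m^2 / s:
  A. mm²/s: ✓ matches
  B. cm²/s: ✓ matches
  C. m/s: ✗ does not match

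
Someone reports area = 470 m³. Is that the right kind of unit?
No

area has SI base units: m^2
m³ does NOT reduce to m^2; a valid unit for area would be e.g. m².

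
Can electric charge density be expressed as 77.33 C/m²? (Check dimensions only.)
No

electric charge density has SI base units: A * s / m^3
C/m² does NOT reduce to A * s / m^3; a valid unit for electric charge density would be e.g. C/m³.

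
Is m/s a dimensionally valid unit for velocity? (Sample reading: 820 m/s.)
Yes

velocity has SI base units: m / s
m/s reduces to the same SI base units, so it is a valid unit for velocity.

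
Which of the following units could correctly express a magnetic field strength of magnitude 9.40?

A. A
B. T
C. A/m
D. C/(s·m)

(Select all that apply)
C, D

magnetic field strength has SI base units: A / m

Checking each option against A / m:
  A. A: ✗ does not match
  B. T: ✗ does not match
  C. A/m: ✓ matches
  D. C/(s·m): ✓ matches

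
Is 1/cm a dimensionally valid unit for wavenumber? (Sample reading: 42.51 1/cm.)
Yes

wavenumber has SI base units: 1 / m
1/cm reduces to the same SI base units, so it is a valid unit for wavenumber.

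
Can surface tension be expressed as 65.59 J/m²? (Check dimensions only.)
Yes

surface tension has SI base units: kg / s^2
J/m² reduces to the same SI base units, so it is a valid unit for surface tension.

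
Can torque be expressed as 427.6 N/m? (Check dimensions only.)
No

torque has SI base units: kg * m^2 / s^2
N/m does NOT reduce to kg * m^2 / s^2; a valid unit for torque would be e.g. N·m.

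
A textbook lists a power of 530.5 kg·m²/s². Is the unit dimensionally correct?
No

power has SI base units: kg * m^2 / s^3
kg·m²/s² does NOT reduce to kg * m^2 / s^3; a valid unit for power would be e.g. W.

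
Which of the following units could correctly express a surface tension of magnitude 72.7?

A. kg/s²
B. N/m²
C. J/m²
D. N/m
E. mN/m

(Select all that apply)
A, C, D, E

surface tension has SI base units: kg / s^2

Checking each option against kg / s^2:
  A. kg/s²: ✓ matches
  B. N/m²: ✗ does not match
  C. J/m²: ✓ matches
  D. N/m: ✓ matches
  E. mN/m: ✓ matches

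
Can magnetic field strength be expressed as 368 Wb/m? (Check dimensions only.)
No

magnetic field strength has SI base units: A / m
Wb/m does NOT reduce to A / m; a valid unit for magnetic field strength would be e.g. A/m.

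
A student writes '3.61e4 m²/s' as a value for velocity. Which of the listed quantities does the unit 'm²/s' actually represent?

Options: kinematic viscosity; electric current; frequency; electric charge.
kinematic viscosity

velocity should have units dimensionally equivalent to m / s (e.g. m/s).
The given unit 'm²/s' reduces to m^2 / s. Of the listed options, that is the dimensionality of kinematic viscosity.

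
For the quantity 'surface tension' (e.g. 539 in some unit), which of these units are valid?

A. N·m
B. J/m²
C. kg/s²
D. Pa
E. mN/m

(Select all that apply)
B, C, E

surface tension has SI base units: kg / s^2

Checking each option against kg / s^2:
  A. N·m: ✗ does not match
  B. J/m²: ✓ matches
  C. kg/s²: ✓ matches
  D. Pa: ✗ does not match
  E. mN/m: ✓ matches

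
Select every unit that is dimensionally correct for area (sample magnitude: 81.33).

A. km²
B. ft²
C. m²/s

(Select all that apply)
A, B

area has SI base units: m^2

Checking each option against m^2:
  A. km²: ✓ matches
  B. ft²: ✓ matches
  C. m²/s: ✗ does not match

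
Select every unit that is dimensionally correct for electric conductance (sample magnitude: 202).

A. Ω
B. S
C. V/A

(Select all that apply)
B

electric conductance has SI base units: A^2 * s^3 / (kg * m^2)

Checking each option against A^2 * s^3 / (kg * m^2):
  A. Ω: ✗ does not match
  B. S: ✓ matches
  C. V/A: ✗ does not match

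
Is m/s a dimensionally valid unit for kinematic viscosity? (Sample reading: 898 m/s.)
No

kinematic viscosity has SI base units: m^2 / s
m/s does NOT reduce to m^2 / s; a valid unit for kinematic viscosity would be e.g. m²/s.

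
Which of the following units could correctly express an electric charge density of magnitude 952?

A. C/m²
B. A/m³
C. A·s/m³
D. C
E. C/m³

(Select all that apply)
C, E

electric charge density has SI base units: A * s / m^3

Checking each option against A * s / m^3:
  A. C/m²: ✗ does not match
  B. A/m³: ✗ does not match
  C. A·s/m³: ✓ matches
  D. C: ✗ does not match
  E. C/m³: ✓ matches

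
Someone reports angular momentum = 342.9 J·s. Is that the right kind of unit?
Yes

angular momentum has SI base units: kg * m^2 / s
J·s reduces to the same SI base units, so it is a valid unit for angular momentum.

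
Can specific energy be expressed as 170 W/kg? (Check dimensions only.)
No

specific energy has SI base units: m^2 / s^2
W/kg does NOT reduce to m^2 / s^2; a valid unit for specific energy would be e.g. J/kg.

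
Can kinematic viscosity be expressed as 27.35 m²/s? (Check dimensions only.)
Yes

kinematic viscosity has SI base units: m^2 / s
m²/s reduces to the same SI base units, so it is a valid unit for kinematic viscosity.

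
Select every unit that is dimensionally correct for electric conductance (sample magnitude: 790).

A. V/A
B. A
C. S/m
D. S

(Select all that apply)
D

electric conductance has SI base units: A^2 * s^3 / (kg * m^2)

Checking each option against A^2 * s^3 / (kg * m^2):
  A. V/A: ✗ does not match
  B. A: ✗ does not match
  C. S/m: ✗ does not match
  D. S: ✓ matches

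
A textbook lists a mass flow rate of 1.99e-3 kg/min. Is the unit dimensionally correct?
Yes

mass flow rate has SI base units: kg / s
kg/min reduces to the same SI base units, so it is a valid unit for mass flow rate.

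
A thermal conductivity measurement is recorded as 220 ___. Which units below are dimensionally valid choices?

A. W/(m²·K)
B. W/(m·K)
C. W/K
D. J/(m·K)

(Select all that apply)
B

thermal conductivity has SI base units: kg * m / (s^3 * K)

Checking each option against kg * m / (s^3 * K):
  A. W/(m²·K): ✗ does not match
  B. W/(m·K): ✓ matches
  C. W/K: ✗ does not match
  D. J/(m·K): ✗ does not match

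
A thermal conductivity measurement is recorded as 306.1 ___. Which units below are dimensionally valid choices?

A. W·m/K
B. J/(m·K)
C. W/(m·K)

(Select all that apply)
C

thermal conductivity has SI base units: kg * m / (s^3 * K)

Checking each option against kg * m / (s^3 * K):
  A. W·m/K: ✗ does not match
  B. J/(m·K): ✗ does not match
  C. W/(m·K): ✓ matches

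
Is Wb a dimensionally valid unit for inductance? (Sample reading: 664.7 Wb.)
No

inductance has SI base units: kg * m^2 / (A^2 * s^2)
Wb does NOT reduce to kg * m^2 / (A^2 * s^2); a valid unit for inductance would be e.g. H.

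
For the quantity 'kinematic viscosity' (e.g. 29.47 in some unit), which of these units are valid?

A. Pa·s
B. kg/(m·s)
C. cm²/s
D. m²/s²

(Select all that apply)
C

kinematic viscosity has SI base units: m^2 / s

Checking each option against m^2 / s:
  A. Pa·s: ✗ does not match
  B. kg/(m·s): ✗ does not match
  C. cm²/s: ✓ matches
  D. m²/s²: ✗ does not match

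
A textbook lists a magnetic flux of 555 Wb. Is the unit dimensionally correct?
Yes

magnetic flux has SI base units: kg * m^2 / (A * s^2)
Wb reduces to the same SI base units, so it is a valid unit for magnetic flux.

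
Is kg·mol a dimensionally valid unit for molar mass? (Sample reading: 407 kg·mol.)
No

molar mass has SI base units: kg / mol
kg·mol does NOT reduce to kg / mol; a valid unit for molar mass would be e.g. kg/mol.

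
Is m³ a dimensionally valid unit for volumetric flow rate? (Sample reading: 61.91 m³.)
No

volumetric flow rate has SI base units: m^3 / s
m³ does NOT reduce to m^3 / s; a valid unit for volumetric flow rate would be e.g. m³/s.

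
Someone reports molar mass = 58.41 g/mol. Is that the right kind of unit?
Yes

molar mass has SI base units: kg / mol
g/mol reduces to the same SI base units, so it is a valid unit for molar mass.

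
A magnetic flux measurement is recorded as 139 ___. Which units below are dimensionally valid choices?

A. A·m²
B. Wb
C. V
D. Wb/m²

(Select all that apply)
B

magnetic flux has SI base units: kg * m^2 / (A * s^2)

Checking each option against kg * m^2 / (A * s^2):
  A. A·m²: ✗ does not match
  B. Wb: ✓ matches
  C. V: ✗ does not match
  D. Wb/m²: ✗ does not match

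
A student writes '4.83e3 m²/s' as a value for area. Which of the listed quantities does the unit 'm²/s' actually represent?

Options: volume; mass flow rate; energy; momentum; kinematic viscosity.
kinematic viscosity

area should have units dimensionally equivalent to m^2 (e.g. m²).
The given unit 'm²/s' reduces to m^2 / s. Of the listed options, that is the dimensionality of kinematic viscosity.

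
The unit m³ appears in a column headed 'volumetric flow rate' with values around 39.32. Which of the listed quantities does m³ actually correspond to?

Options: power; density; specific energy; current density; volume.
volume

volumetric flow rate should have units dimensionally equivalent to m^3 / s (e.g. m³/s).
The given unit 'm³' reduces to m^3. Of the listed options, that is the dimensionality of volume.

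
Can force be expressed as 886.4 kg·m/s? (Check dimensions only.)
No

force has SI base units: kg * m / s^2
kg·m/s does NOT reduce to kg * m / s^2; a valid unit for force would be e.g. N.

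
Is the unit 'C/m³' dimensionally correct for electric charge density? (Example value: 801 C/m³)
Yes

electric charge density has SI base units: A * s / m^3
C/m³ reduces to the same SI base units, so it is a valid unit for electric charge density.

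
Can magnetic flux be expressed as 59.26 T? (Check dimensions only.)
No

magnetic flux has SI base units: kg * m^2 / (A * s^2)
T does NOT reduce to kg * m^2 / (A * s^2); a valid unit for magnetic flux would be e.g. Wb.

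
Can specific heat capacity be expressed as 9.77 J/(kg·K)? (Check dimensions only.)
Yes

specific heat capacity has SI base units: m^2 / (s^2 * K)
J/(kg·K) reduces to the same SI base units, so it is a valid unit for specific heat capacity.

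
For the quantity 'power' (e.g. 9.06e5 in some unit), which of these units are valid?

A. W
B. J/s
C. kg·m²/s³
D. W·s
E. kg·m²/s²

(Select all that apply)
A, B, C

power has SI base units: kg * m^2 / s^3

Checking each option against kg * m^2 / s^3:
  A. W: ✓ matches
  B. J/s: ✓ matches
  C. kg·m²/s³: ✓ matches
  D. W·s: ✗ does not match
  E. kg·m²/s²: ✗ does not match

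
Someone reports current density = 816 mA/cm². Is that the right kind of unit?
Yes

current density has SI base units: A / m^2
mA/cm² reduces to the same SI base units, so it is a valid unit for current density.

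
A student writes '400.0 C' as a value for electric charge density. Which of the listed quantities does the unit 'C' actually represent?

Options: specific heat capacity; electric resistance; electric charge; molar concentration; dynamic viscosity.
electric charge

electric charge density should have units dimensionally equivalent to A * s / m^3 (e.g. C/m³).
The given unit 'C' reduces to A * s. Of the listed options, that is the dimensionality of electric charge.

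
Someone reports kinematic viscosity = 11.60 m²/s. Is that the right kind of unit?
Yes

kinematic viscosity has SI base units: m^2 / s
m²/s reduces to the same SI base units, so it is a valid unit for kinematic viscosity.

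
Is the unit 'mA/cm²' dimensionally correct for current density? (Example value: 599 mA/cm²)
Yes

current density has SI base units: A / m^2
mA/cm² reduces to the same SI base units, so it is a valid unit for current density.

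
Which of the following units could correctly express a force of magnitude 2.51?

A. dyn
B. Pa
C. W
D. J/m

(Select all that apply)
A, D

force has SI base units: kg * m / s^2

Checking each option against kg * m / s^2:
  A. dyn: ✓ matches
  B. Pa: ✗ does not match
  C. W: ✗ does not match
  D. J/m: ✓ matches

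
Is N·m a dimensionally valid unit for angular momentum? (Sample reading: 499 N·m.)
No

angular momentum has SI base units: kg * m^2 / s
N·m does NOT reduce to kg * m^2 / s; a valid unit for angular momentum would be e.g. kg·m²/s.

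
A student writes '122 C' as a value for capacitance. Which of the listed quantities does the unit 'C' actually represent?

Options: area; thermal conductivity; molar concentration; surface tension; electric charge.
electric charge

capacitance should have units dimensionally equivalent to A^2 * s^4 / (kg * m^2) (e.g. F).
The given unit 'C' reduces to A * s. Of the listed options, that is the dimensionality of electric charge.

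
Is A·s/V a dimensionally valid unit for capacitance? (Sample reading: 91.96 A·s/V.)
Yes

capacitance has SI base units: A^2 * s^4 / (kg * m^2)
A·s/V reduces to the same SI base units, so it is a valid unit for capacitance.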